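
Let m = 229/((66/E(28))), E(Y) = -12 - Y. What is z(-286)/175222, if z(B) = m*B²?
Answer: -17028440/262833 ≈ -64.788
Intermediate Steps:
m = -4580/33 (m = 229/((66/(-12 - 1*28))) = 229/((66/(-12 - 28))) = 229/((66/(-40))) = 229/((66*(-1/40))) = 229/(-33/20) = 229*(-20/33) = -4580/33 ≈ -138.79)
z(B) = -4580*B²/33
z(-286)/175222 = -4580/33*(-286)²/175222 = -4580/33*81796*(1/175222) = -34056880/3*1/175222 = -17028440/262833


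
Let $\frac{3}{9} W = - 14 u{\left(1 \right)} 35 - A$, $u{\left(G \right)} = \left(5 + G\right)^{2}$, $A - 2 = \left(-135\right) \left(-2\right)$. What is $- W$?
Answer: $53736$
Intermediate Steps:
$A = 272$ ($A = 2 - -270 = 2 + 270 = 272$)
$W = -53736$ ($W = 3 \left(- 14 \left(5 + 1\right)^{2} \cdot 35 - 272\right) = 3 \left(- 14 \cdot 6^{2} \cdot 35 - 272\right) = 3 \left(\left(-14\right) 36 \cdot 35 - 272\right) = 3 \left(\left(-504\right) 35 - 272\right) = 3 \left(-17640 - 272\right) = 3 \left(-17912\right) = -53736$)
$- W = \left(-1\right) \left(-53736\right) = 53736$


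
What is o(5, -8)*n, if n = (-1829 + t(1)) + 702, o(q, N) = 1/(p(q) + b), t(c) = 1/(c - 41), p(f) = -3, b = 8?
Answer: -45081/200 ≈ -225.41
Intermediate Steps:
t(c) = 1/(-41 + c)
o(q, N) = ⅕ (o(q, N) = 1/(-3 + 8) = 1/5 = ⅕)
n = -45081/40 (n = (-1829 + 1/(-41 + 1)) + 702 = (-1829 + 1/(-40)) + 702 = (-1829 - 1/40) + 702 = -73161/40 + 702 = -45081/40 ≈ -1127.0)
o(5, -8)*n = (⅕)*(-45081/40) = -45081/200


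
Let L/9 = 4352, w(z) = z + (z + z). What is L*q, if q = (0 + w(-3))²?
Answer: 3172608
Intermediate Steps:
w(z) = 3*z (w(z) = z + 2*z = 3*z)
L = 39168 (L = 9*4352 = 39168)
q = 81 (q = (0 + 3*(-3))² = (0 - 9)² = (-9)² = 81)
L*q = 39168*81 = 3172608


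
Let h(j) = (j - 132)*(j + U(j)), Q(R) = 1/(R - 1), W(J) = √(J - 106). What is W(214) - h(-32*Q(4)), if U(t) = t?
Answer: -27392/9 + 6*√3 ≈ -3033.2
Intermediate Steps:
W(J) = √(-106 + J)
Q(R) = 1/(-1 + R)
h(j) = 2*j*(-132 + j) (h(j) = (j - 132)*(j + j) = (-132 + j)*(2*j) = 2*j*(-132 + j))
W(214) - h(-32*Q(4)) = √(-106 + 214) - 2*(-32/(-1 + 4))*(-132 - 32/(-1 + 4)) = √108 - 2*(-32/3)*(-132 - 32/3) = 6*√3 - 2*(-32*⅓)*(-132 - 32*⅓) = 6*√3 - 2*(-32)*(-132 - 32/3)/3 = 6*√3 - 2*(-32)*(-428)/(3*3) = 6*√3 - 1*27392/9 = 6*√3 - 27392/9 = -27392/9 + 6*√3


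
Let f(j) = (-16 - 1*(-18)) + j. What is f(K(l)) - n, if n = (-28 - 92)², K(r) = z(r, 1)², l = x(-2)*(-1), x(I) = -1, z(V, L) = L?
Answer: -14397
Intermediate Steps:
l = 1 (l = -1*(-1) = 1)
K(r) = 1 (K(r) = 1² = 1)
f(j) = 2 + j (f(j) = (-16 + 18) + j = 2 + j)
n = 14400 (n = (-120)² = 14400)
f(K(l)) - n = (2 + 1) - 1*14400 = 3 - 14400 = -14397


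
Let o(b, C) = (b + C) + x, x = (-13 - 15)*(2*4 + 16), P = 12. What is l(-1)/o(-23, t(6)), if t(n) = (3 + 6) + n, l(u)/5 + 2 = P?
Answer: -5/68 ≈ -0.073529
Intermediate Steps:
l(u) = 50 (l(u) = -10 + 5*12 = -10 + 60 = 50)
x = -672 (x = -28*(8 + 16) = -28*24 = -672)
t(n) = 9 + n
o(b, C) = -672 + C + b (o(b, C) = (b + C) - 672 = (C + b) - 672 = -672 + C + b)
l(-1)/o(-23, t(6)) = 50/(-672 + (9 + 6) - 23) = 50/(-672 + 15 - 23) = 50/(-680) = 50*(-1/680) = -5/68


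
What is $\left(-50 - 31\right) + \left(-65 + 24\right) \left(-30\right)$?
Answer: $1149$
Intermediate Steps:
$\left(-50 - 31\right) + \left(-65 + 24\right) \left(-30\right) = -81 - -1230 = -81 + 1230 = 1149$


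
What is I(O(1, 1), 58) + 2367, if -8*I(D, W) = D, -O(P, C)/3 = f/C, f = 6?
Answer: 9477/4 ≈ 2369.3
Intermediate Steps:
O(P, C) = -18/C
I(D, W) = -D/8
I(O(1, 1), 58) + 2367 = -(-9)/(4*1) + 2367 = -(-9)/4 + 2367 = -⅛*(-18) + 2367 = 9/4 + 2367 = 9477/4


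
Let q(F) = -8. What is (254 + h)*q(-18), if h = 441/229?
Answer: -468856/229 ≈ -2047.4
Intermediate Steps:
h = 441/229 (h = 441*(1/229) = 441/229 ≈ 1.9258)
(254 + h)*q(-18) = (254 + 441/229)*(-8) = (58607/229)*(-8) = -468856/229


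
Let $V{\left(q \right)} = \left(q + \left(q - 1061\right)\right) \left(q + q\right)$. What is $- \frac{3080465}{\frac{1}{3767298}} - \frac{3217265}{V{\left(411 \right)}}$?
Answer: $- \frac{2279900911748677795}{196458} \approx -1.1605 \cdot 10^{13}$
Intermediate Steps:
$V{\left(q \right)} = 2 q \left(-1061 + 2 q\right)$ ($V{\left(q \right)} = \left(q + \left(q - 1061\right)\right) 2 q = \left(q + \left(-1061 + q\right)\right) 2 q = \left(-1061 + 2 q\right) 2 q = 2 q \left(-1061 + 2 q\right)$)
$- \frac{3080465}{\frac{1}{3767298}} - \frac{3217265}{V{\left(411 \right)}} = - \frac{3080465}{\frac{1}{3767298}} - \frac{3217265}{2 \cdot 411 \left(-1061 + 2 \cdot 411\right)} = - 3080465 \frac{1}{\frac{1}{3767298}} - \frac{3217265}{2 \cdot 411 \left(-1061 + 822\right)} = \left(-3080465\right) 3767298 - \frac{3217265}{2 \cdot 411 \left(-239\right)} = -11605029633570 - \frac{3217265}{-196458} = -11605029633570 - - \frac{3217265}{196458} = -11605029633570 + \frac{3217265}{196458} = - \frac{2279900911748677795}{196458}$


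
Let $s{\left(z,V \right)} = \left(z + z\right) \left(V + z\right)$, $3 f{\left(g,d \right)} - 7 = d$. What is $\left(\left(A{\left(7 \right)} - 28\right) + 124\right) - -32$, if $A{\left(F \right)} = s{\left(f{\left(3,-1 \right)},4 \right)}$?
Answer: $152$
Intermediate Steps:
$f{\left(g,d \right)} = \frac{7}{3} + \frac{d}{3}$
$s{\left(z,V \right)} = 2 z \left(V + z\right)$
$A{\left(F \right)} = 24$ ($A{\left(F \right)} = 2 \left(\frac{7}{3} + \frac{1}{3} \left(-1\right)\right) \left(4 + \left(\frac{7}{3} + \frac{1}{3} \left(-1\right)\right)\right) = 2 \left(\frac{7}{3} - \frac{1}{3}\right) \left(4 + \left(\frac{7}{3} - \frac{1}{3}\right)\right) = 2 \cdot 2 \left(4 + 2\right) = 2 \cdot 2 \cdot 6 = 24$)
$\left(\left(A{\left(7 \right)} - 28\right) + 124\right) - -32 = \left(\left(24 - 28\right) + 124\right) - -32 = \left(-4 + 124\right) + 32 = 120 + 32 = 152$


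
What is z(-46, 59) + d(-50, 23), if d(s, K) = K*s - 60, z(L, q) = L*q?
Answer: -3924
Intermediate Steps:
d(s, K) = -60 + K*s
z(-46, 59) + d(-50, 23) = -46*59 + (-60 + 23*(-50)) = -2714 + (-60 - 1150) = -2714 - 1210 = -3924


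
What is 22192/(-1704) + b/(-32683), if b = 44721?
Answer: -100188215/6961479 ≈ -14.392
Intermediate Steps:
22192/(-1704) + b/(-32683) = 22192/(-1704) + 44721/(-32683) = 22192*(-1/1704) + 44721*(-1/32683) = -2774/213 - 44721/32683 = -100188215/6961479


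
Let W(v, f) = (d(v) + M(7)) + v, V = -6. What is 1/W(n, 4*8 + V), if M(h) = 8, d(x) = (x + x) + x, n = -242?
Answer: -1/960 ≈ -0.0010417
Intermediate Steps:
d(x) = 3*x (d(x) = 2*x + x = 3*x)
W(v, f) = 8 + 4*v (W(v, f) = (3*v + 8) + v = (8 + 3*v) + v = 8 + 4*v)
1/W(n, 4*8 + V) = 1/(8 + 4*(-242)) = 1/(8 - 968) = 1/(-960) = -1/960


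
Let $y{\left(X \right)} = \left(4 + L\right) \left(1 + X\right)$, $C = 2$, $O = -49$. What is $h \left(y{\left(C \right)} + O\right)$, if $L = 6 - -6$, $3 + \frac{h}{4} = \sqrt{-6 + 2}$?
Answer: $12 - 8 i \approx 12.0 - 8.0 i$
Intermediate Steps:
$h = -12 + 8 i$ ($h = -12 + 4 \sqrt{-6 + 2} = -12 + 4 \sqrt{-4} = -12 + 4 \cdot 2 i = -12 + 8 i \approx -12.0 + 8.0 i$)
$L = 12$ ($L = 6 + 6 = 12$)
$y{\left(X \right)} = 16 + 16 X$ ($y{\left(X \right)} = \left(4 + 12\right) \left(1 + X\right) = 16 \left(1 + X\right) = 16 + 16 X$)
$h \left(y{\left(C \right)} + O\right) = \left(-12 + 8 i\right) \left(\left(16 + 16 \cdot 2\right) - 49\right) = \left(-12 + 8 i\right) \left(\left(16 + 32\right) - 49\right) = \left(-12 + 8 i\right) \left(48 - 49\right) = \left(-12 + 8 i\right) \left(-1\right) = 12 - 8 i$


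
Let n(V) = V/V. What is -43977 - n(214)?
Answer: -43978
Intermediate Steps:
n(V) = 1
-43977 - n(214) = -43977 - 1*1 = -43977 - 1 = -43978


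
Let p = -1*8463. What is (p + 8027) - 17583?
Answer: -18019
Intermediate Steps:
p = -8463
(p + 8027) - 17583 = (-8463 + 8027) - 17583 = -436 - 17583 = -18019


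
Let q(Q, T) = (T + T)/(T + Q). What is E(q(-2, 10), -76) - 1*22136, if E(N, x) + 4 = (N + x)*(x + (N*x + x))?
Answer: 2997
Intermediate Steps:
q(Q, T) = 2*T/(Q + T) (q(Q, T) = (2*T)/(Q + T) = 2*T/(Q + T))
E(N, x) = -4 + (N + x)*(2*x + N*x) (E(N, x) = -4 + (N + x)*(x + (N*x + x)) = -4 + (N + x)*(x + (x + N*x)) = -4 + (N + x)*(2*x + N*x))
E(q(-2, 10), -76) - 1*22136 = (-4 + 2*(-76)**2 + (2*10/(-2 + 10))*(-76)**2 - 76*400/(-2 + 10)**2 + 2*(2*10/(-2 + 10))*(-76)) - 1*22136 = (-4 + 2*5776 + (2*10/8)*5776 - 76*(2*10/8)**2 + 2*(2*10/8)*(-76)) - 22136 = (-4 + 11552 + (2*10*(1/8))*5776 - 76*(2*10*(1/8))**2 + 2*(2*10*(1/8))*(-76)) - 22136 = (-4 + 11552 + (5/2)*5776 - 76*(5/2)**2 + 2*(5/2)*(-76)) - 22136 = (-4 + 11552 + 14440 - 76*25/4 - 380) - 22136 = (-4 + 11552 + 14440 - 475 - 380) - 22136 = 25133 - 22136 = 2997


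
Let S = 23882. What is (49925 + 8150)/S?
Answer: 58075/23882 ≈ 2.4317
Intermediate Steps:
(49925 + 8150)/S = (49925 + 8150)/23882 = 58075*(1/23882) = 58075/23882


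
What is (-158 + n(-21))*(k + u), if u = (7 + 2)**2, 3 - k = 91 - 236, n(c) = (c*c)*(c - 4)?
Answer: -2560907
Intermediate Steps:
n(c) = c**2*(-4 + c)
k = 148 (k = 3 - (91 - 236) = 3 - 1*(-145) = 3 + 145 = 148)
u = 81 (u = 9**2 = 81)
(-158 + n(-21))*(k + u) = (-158 + (-21)**2*(-4 - 21))*(148 + 81) = (-158 + 441*(-25))*229 = (-158 - 11025)*229 = -11183*229 = -2560907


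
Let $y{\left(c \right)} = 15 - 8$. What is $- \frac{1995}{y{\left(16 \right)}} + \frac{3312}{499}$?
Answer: $- \frac{138903}{499} \approx -278.36$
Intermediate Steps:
$y{\left(c \right)} = 7$
$- \frac{1995}{y{\left(16 \right)}} + \frac{3312}{499} = - \frac{1995}{7} + \frac{3312}{499} = \left(-1995\right) \frac{1}{7} + 3312 \cdot \frac{1}{499} = -285 + \frac{3312}{499} = - \frac{138903}{499}$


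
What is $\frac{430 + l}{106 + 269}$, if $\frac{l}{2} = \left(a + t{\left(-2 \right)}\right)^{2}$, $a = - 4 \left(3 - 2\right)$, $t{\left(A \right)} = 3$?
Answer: $\frac{144}{125} \approx 1.152$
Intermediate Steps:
$a = -4$ ($a = \left(-4\right) 1 = -4$)
$l = 2$ ($l = 2 \left(-4 + 3\right)^{2} = 2 \left(-1\right)^{2} = 2 \cdot 1 = 2$)
$\frac{430 + l}{106 + 269} = \frac{430 + 2}{106 + 269} = \frac{432}{375} = 432 \cdot \frac{1}{375} = \frac{144}{125}$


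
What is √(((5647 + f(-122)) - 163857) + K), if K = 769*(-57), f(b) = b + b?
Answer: I*√202287 ≈ 449.76*I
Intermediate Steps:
f(b) = 2*b
K = -43833
√(((5647 + f(-122)) - 163857) + K) = √(((5647 + 2*(-122)) - 163857) - 43833) = √(((5647 - 244) - 163857) - 43833) = √((5403 - 163857) - 43833) = √(-158454 - 43833) = √(-202287) = I*√202287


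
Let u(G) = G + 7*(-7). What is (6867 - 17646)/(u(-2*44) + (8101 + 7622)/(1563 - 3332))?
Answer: 19068051/258076 ≈ 73.885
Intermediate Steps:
u(G) = -49 + G (u(G) = G - 49 = -49 + G)
(6867 - 17646)/(u(-2*44) + (8101 + 7622)/(1563 - 3332)) = (6867 - 17646)/((-49 - 2*44) + (8101 + 7622)/(1563 - 3332)) = -10779/((-49 - 88) + 15723/(-1769)) = -10779/(-137 + 15723*(-1/1769)) = -10779/(-137 - 15723/1769) = -10779/(-258076/1769) = -10779*(-1769/258076) = 19068051/258076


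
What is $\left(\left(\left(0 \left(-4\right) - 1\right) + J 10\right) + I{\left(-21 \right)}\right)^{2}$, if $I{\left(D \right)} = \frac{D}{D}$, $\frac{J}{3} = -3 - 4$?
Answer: $44100$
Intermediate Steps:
$J = -21$ ($J = 3 \left(-3 - 4\right) = 3 \left(-7\right) = -21$)
$I{\left(D \right)} = 1$
$\left(\left(\left(0 \left(-4\right) - 1\right) + J 10\right) + I{\left(-21 \right)}\right)^{2} = \left(\left(\left(0 \left(-4\right) - 1\right) - 210\right) + 1\right)^{2} = \left(\left(\left(0 - 1\right) - 210\right) + 1\right)^{2} = \left(\left(-1 - 210\right) + 1\right)^{2} = \left(-211 + 1\right)^{2} = \left(-210\right)^{2} = 44100$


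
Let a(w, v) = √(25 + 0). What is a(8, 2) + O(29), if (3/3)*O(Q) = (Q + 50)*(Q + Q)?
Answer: 4587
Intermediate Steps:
a(w, v) = 5 (a(w, v) = √25 = 5)
O(Q) = 2*Q*(50 + Q) (O(Q) = (Q + 50)*(Q + Q) = (50 + Q)*(2*Q) = 2*Q*(50 + Q))
a(8, 2) + O(29) = 5 + 2*29*(50 + 29) = 5 + 2*29*79 = 5 + 4582 = 4587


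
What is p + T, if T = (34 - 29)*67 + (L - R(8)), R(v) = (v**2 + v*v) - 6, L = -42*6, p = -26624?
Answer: -26663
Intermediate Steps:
L = -252
R(v) = -6 + 2*v**2 (R(v) = (v**2 + v**2) - 6 = 2*v**2 - 6 = -6 + 2*v**2)
T = -39 (T = (34 - 29)*67 + (-252 - (-6 + 2*8**2)) = 5*67 + (-252 - (-6 + 2*64)) = 335 + (-252 - (-6 + 128)) = 335 + (-252 - 1*122) = 335 + (-252 - 122) = 335 - 374 = -39)
p + T = -26624 - 39 = -26663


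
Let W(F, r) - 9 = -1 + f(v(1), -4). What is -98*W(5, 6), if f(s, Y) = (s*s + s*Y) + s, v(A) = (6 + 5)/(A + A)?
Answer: -4263/2 ≈ -2131.5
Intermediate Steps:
v(A) = 11/(2*A) (v(A) = 11/((2*A)) = 11*(1/(2*A)) = 11/(2*A))
f(s, Y) = s + s² + Y*s (f(s, Y) = (s² + Y*s) + s = s + s² + Y*s)
W(F, r) = 87/4 (W(F, r) = 9 + (-1 + ((11/2)/1)*(1 - 4 + (11/2)/1)) = 9 + (-1 + ((11/2)*1)*(1 - 4 + (11/2)*1)) = 9 + (-1 + 11*(1 - 4 + 11/2)/2) = 9 + (-1 + (11/2)*(5/2)) = 9 + (-1 + 55/4) = 9 + 51/4 = 87/4)
-98*W(5, 6) = -98*87/4 = -4263/2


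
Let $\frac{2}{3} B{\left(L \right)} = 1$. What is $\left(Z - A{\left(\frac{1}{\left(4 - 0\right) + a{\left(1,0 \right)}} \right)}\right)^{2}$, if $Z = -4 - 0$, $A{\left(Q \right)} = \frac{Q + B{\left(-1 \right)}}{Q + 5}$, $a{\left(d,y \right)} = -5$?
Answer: $\frac{1089}{64} \approx 17.016$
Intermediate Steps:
$B{\left(L \right)} = \frac{3}{2}$ ($B{\left(L \right)} = \frac{3}{2} \cdot 1 = \frac{3}{2}$)
$A{\left(Q \right)} = \frac{\frac{3}{2} + Q}{5 + Q}$ ($A{\left(Q \right)} = \frac{Q + \frac{3}{2}}{Q + 5} = \frac{\frac{3}{2} + Q}{5 + Q}$)
$Z = -4$ ($Z = -4 + 0 = -4$)
$\left(Z - A{\left(\frac{1}{\left(4 - 0\right) + a{\left(1,0 \right)}} \right)}\right)^{2} = \left(-4 - \frac{\frac{3}{2} + \frac{1}{\left(4 - 0\right) - 5}}{5 + \frac{1}{\left(4 - 0\right) - 5}}\right)^{2} = \left(-4 - \frac{\frac{3}{2} + \frac{1}{\left(4 + 0\right) - 5}}{5 + \frac{1}{\left(4 + 0\right) - 5}}\right)^{2} = \left(-4 - \frac{\frac{3}{2} + \frac{1}{4 - 5}}{5 + \frac{1}{4 - 5}}\right)^{2} = \left(-4 - \frac{\frac{3}{2} + \frac{1}{-1}}{5 + \frac{1}{-1}}\right)^{2} = \left(-4 - \frac{\frac{3}{2} - 1}{5 - 1}\right)^{2} = \left(-4 - \frac{1}{4} \cdot \frac{1}{2}\right)^{2} = \left(-4 - \frac{1}{8}\right)^{2} = \left(- \frac{33}{8}\right)^{2} = \frac{1089}{64}$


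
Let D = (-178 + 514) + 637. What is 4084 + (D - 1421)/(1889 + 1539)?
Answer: 3499876/857 ≈ 4083.9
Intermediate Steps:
D = 973 (D = 336 + 637 = 973)
4084 + (D - 1421)/(1889 + 1539) = 4084 + (973 - 1421)/(1889 + 1539) = 4084 - 448/3428 = 4084 - 448*1/3428 = 4084 - 112/857 = 3499876/857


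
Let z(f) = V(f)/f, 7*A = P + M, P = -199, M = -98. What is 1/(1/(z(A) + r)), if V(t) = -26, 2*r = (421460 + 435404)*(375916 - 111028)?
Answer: 33705489198134/297 ≈ 1.1349e+11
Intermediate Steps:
A = -297/7 (A = (-199 - 98)/7 = (⅐)*(-297) = -297/7 ≈ -42.429)
r = 113486495616 (r = ((421460 + 435404)*(375916 - 111028))/2 = (856864*264888)/2 = (½)*226972991232 = 113486495616)
z(f) = -26/f
1/(1/(z(A) + r)) = 1/(1/(-26/(-297/7) + 113486495616)) = 1/(1/(-26*(-7/297) + 113486495616)) = 1/(1/(182/297 + 113486495616)) = 1/(1/(33705489198134/297)) = 1/(297/33705489198134) = 33705489198134/297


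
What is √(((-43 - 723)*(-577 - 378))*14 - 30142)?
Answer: √10211278 ≈ 3195.5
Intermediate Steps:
√(((-43 - 723)*(-577 - 378))*14 - 30142) = √(-766*(-955)*14 - 30142) = √(731530*14 - 30142) = √(10241420 - 30142) = √10211278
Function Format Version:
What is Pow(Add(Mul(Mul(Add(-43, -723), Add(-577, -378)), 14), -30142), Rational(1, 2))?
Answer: Pow(10211278, Rational(1, 2)) ≈ 3195.5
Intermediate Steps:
Pow(Add(Mul(Mul(Add(-43, -723), Add(-577, -378)), 14), -30142), Rational(1, 2)) = Pow(Add(Mul(Mul(-766, -955), 14), -30142), Rational(1, 2)) = Pow(Add(Mul(731530, 14), -30142), Rational(1, 2)) = Pow(Add(10241420, -30142), Rational(1, 2)) = Pow(10211278, Rational(1, 2))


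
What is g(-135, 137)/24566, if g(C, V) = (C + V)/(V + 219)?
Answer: 1/4372748 ≈ 2.2869e-7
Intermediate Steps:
g(C, V) = (C + V)/(219 + V)
g(-135, 137)/24566 = ((-135 + 137)/(219 + 137))/24566 = (2/356)*(1/24566) = ((1/356)*2)*(1/24566) = (1/178)*(1/24566) = 1/4372748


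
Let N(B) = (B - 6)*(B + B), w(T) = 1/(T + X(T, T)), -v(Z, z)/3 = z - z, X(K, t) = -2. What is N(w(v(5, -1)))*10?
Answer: 65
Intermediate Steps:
v(Z, z) = 0 (v(Z, z) = -3*(z - z) = -3*0 = 0)
w(T) = 1/(-2 + T) (w(T) = 1/(T - 2) = 1/(-2 + T))
N(B) = 2*B*(-6 + B) (N(B) = (-6 + B)*(2*B) = 2*B*(-6 + B))
N(w(v(5, -1)))*10 = (2*(-6 + 1/(-2 + 0))/(-2 + 0))*10 = (2*(-6 + 1/(-2))/(-2))*10 = (2*(-1/2)*(-6 - 1/2))*10 = (2*(-1/2)*(-13/2))*10 = (13/2)*10 = 65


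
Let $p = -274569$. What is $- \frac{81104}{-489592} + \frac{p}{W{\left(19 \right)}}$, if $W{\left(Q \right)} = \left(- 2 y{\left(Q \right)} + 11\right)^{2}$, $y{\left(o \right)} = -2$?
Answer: $- \frac{5600355727}{4589925} \approx -1220.1$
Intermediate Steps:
$W{\left(Q \right)} = 225$ ($W{\left(Q \right)} = \left(\left(-2\right) \left(-2\right) + 11\right)^{2} = \left(4 + 11\right)^{2} = 15^{2} = 225$)
$- \frac{81104}{-489592} + \frac{p}{W{\left(19 \right)}} = - \frac{81104}{-489592} - \frac{274569}{225} = \left(-81104\right) \left(- \frac{1}{489592}\right) - \frac{91523}{75} = \frac{10138}{61199} - \frac{91523}{75} = - \frac{5600355727}{4589925}$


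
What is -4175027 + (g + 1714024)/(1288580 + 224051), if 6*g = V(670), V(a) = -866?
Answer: -18945820656472/4537893 ≈ -4.1750e+6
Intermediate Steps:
g = -433/3 (g = (⅙)*(-866) = -433/3 ≈ -144.33)
-4175027 + (g + 1714024)/(1288580 + 224051) = -4175027 + (-433/3 + 1714024)/(1288580 + 224051) = -4175027 + (5141639/3)/1512631 = -4175027 + (5141639/3)*(1/1512631) = -4175027 + 5141639/4537893 = -18945820656472/4537893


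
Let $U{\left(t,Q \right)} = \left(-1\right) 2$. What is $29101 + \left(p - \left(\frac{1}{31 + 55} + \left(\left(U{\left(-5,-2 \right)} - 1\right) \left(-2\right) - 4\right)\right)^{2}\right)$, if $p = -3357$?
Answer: $\frac{190372695}{7396} \approx 25740.0$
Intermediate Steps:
$U{\left(t,Q \right)} = -2$
$29101 + \left(p - \left(\frac{1}{31 + 55} + \left(\left(U{\left(-5,-2 \right)} - 1\right) \left(-2\right) - 4\right)\right)^{2}\right) = 29101 - \left(3357 + \left(\frac{1}{31 + 55} - \left(4 - \left(-2 - 1\right) \left(-2\right)\right)\right)^{2}\right) = 29101 - \left(3357 + \left(\frac{1}{86} - -2\right)^{2}\right) = 29101 - \left(3357 + \left(\frac{1}{86} + \left(6 - 4\right)\right)^{2}\right) = 29101 - \left(3357 + \left(\frac{1}{86} + 2\right)^{2}\right) = 29101 - \frac{24858301}{7396} = \frac{190372695}{7396}$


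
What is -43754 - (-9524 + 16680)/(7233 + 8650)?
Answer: -694951938/15883 ≈ -43754.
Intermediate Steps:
-43754 - (-9524 + 16680)/(7233 + 8650) = -43754 - 7156/15883 = -694951938/15883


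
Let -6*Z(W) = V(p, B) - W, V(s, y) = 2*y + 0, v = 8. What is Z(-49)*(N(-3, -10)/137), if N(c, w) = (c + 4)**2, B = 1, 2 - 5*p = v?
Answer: -17/274 ≈ -0.062044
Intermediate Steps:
p = -6/5 (p = 2/5 - 1/5*8 = 2/5 - 8/5 = -6/5 ≈ -1.2000)
V(s, y) = 2*y
N(c, w) = (4 + c)**2
Z(W) = -1/3 + W/6 (Z(W) = -(2*1 - W)/6 = -(2 - W)/6 = -1/3 + W/6)
Z(-49)*(N(-3, -10)/137) = (-1/3 + (1/6)*(-49))*((4 - 3)**2/137) = (-1/3 - 49/6)*(1**2*(1/137)) = -17/(2*137) = -17/2*1/137 = -17/274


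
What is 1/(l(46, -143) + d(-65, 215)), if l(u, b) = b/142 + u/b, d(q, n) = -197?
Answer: -20306/4027263 ≈ -0.0050421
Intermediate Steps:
l(u, b) = b/142 + u/b (l(u, b) = b*(1/142) + u/b = b/142 + u/b)
1/(l(46, -143) + d(-65, 215)) = 1/(((1/142)*(-143) + 46/(-143)) - 197) = 1/((-143/142 + 46*(-1/143)) - 197) = 1/((-143/142 - 46/143) - 197) = 1/(-26981/20306 - 197) = 1/(-4027263/20306) = -20306/4027263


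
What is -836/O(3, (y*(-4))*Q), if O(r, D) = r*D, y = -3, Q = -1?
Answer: 209/9 ≈ 23.222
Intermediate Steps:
O(r, D) = D*r
-836/O(3, (y*(-4))*Q) = -836/((-3*(-4)*(-1))*3) = -836/((12*(-1))*3) = -836/((-12*3)) = -836/(-36) = -836*(-1/36) = 209/9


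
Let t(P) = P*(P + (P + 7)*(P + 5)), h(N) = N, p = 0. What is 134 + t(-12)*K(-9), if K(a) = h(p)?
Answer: 134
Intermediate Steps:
t(P) = P*(P + (5 + P)*(7 + P)) (t(P) = P*(P + (7 + P)*(5 + P)) = P*(P + (5 + P)*(7 + P)))
K(a) = 0
134 + t(-12)*K(-9) = 134 - 12*(35 + (-12)² + 13*(-12))*0 = 134 - 12*(35 + 144 - 156)*0 = 134 - 12*23*0 = 134 - 276*0 = 134 + 0 = 134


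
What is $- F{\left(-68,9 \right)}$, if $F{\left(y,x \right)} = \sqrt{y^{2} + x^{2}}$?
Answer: $- \sqrt{4705} \approx -68.593$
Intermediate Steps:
$F{\left(y,x \right)} = \sqrt{x^{2} + y^{2}}$
$- F{\left(-68,9 \right)} = - \sqrt{9^{2} + \left(-68\right)^{2}} = - \sqrt{81 + 4624} = - \sqrt{4705}$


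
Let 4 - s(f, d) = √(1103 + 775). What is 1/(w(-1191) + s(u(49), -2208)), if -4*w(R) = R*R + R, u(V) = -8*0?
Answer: -1417274/502166390257 + 4*√1878/502166390257 ≈ -2.8220e-6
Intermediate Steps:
u(V) = 0
s(f, d) = 4 - √1878 (s(f, d) = 4 - √(1103 + 775) = 4 - √1878)
w(R) = -R/4 - R²/4 (w(R) = -(R*R + R)/4 = -(R² + R)/4 = -(R + R²)/4 = -R/4 - R²/4)
1/(w(-1191) + s(u(49), -2208)) = 1/(-¼*(-1191)*(1 - 1191) + (4 - √1878)) = 1/(-¼*(-1191)*(-1190) + (4 - √1878)) = 1/(-708645/2 + (4 - √1878)) = 1/(-708637/2 - √1878)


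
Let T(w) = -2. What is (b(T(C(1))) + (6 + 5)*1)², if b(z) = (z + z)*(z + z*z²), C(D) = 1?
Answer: 2601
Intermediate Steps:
b(z) = 2*z*(z + z³) (b(z) = (2*z)*(z + z³) = 2*z*(z + z³))
(b(T(C(1))) + (6 + 5)*1)² = (2*(-2)²*(1 + (-2)²) + (6 + 5)*1)² = (2*4*(1 + 4) + 11*1)² = (2*4*5 + 11)² = (40 + 11)² = 51² = 2601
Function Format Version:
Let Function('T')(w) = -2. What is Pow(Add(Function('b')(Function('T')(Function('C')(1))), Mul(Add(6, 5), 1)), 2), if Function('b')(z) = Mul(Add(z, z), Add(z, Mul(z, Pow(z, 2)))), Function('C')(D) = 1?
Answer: 2601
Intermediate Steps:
Function('b')(z) = Mul(2, z, Add(z, Pow(z, 3))) (Function('b')(z) = Mul(Mul(2, z), Add(z, Pow(z, 3))) = Mul(2, z, Add(z, Pow(z, 3))))
Pow(Add(Function('b')(Function('T')(Function('C')(1))), Mul(Add(6, 5), 1)), 2) = Pow(Add(Mul(2, Pow(-2, 2), Add(1, Pow(-2, 2))), Mul(Add(6, 5), 1)), 2) = Pow(Add(Mul(2, 4, Add(1, 4)), Mul(11, 1)), 2) = Pow(Add(Mul(2, 4, 5), 11), 2) = Pow(Add(40, 11), 2) = Pow(51, 2) = 2601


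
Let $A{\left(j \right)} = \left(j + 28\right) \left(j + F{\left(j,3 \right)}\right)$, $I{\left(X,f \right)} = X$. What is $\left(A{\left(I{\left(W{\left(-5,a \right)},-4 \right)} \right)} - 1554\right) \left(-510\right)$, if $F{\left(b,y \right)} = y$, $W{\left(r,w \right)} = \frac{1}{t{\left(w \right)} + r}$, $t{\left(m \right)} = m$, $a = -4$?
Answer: $\frac{20289160}{27} \approx 7.5145 \cdot 10^{5}$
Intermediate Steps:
$W{\left(r,w \right)} = \frac{1}{r + w}$ ($W{\left(r,w \right)} = \frac{1}{w + r} = \frac{1}{r + w}$)
$A{\left(j \right)} = \left(3 + j\right) \left(28 + j\right)$ ($A{\left(j \right)} = \left(j + 28\right) \left(j + 3\right) = \left(28 + j\right) \left(3 + j\right) = \left(3 + j\right) \left(28 + j\right)$)
$\left(A{\left(I{\left(W{\left(-5,a \right)},-4 \right)} \right)} - 1554\right) \left(-510\right) = \left(\left(84 + \left(\frac{1}{-5 - 4}\right)^{2} + \frac{31}{-5 - 4}\right) - 1554\right) \left(-510\right) = \left(\left(84 + \left(\frac{1}{-9}\right)^{2} + \frac{31}{-9}\right) - 1554\right) \left(-510\right) = \left(\left(84 + \left(- \frac{1}{9}\right)^{2} + 31 \left(- \frac{1}{9}\right)\right) - 1554\right) \left(-510\right) = \left(\left(84 + \frac{1}{81} - \frac{31}{9}\right) - 1554\right) \left(-510\right) = \left(\frac{6526}{81} - 1554\right) \left(-510\right) = \left(- \frac{119348}{81}\right) \left(-510\right) = \frac{20289160}{27}$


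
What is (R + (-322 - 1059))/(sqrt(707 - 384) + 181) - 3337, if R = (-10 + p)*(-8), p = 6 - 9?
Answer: -108476743/32438 + 1277*sqrt(323)/32438 ≈ -3343.4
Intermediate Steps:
p = -3
R = 104 (R = (-10 - 3)*(-8) = -13*(-8) = 104)
(R + (-322 - 1059))/(sqrt(707 - 384) + 181) - 3337 = (104 + (-322 - 1059))/(sqrt(707 - 384) + 181) - 3337 = (104 - 1381)/(sqrt(323) + 181) - 3337 = -1277/(181 + sqrt(323)) - 3337 = -3337 - 1277/(181 + sqrt(323))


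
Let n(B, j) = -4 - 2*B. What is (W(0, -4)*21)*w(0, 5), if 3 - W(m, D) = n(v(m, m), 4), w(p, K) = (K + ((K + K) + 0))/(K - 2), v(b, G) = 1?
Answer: 945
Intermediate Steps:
w(p, K) = 3*K/(-2 + K) (w(p, K) = (K + (2*K + 0))/(-2 + K) = (K + 2*K)/(-2 + K) = (3*K)/(-2 + K) = 3*K/(-2 + K))
W(m, D) = 9 (W(m, D) = 3 - (-4 - 2*1) = 3 - (-4 - 2) = 3 - 1*(-6) = 3 + 6 = 9)
(W(0, -4)*21)*w(0, 5) = (9*21)*(3*5/(-2 + 5)) = 189*(3*5/3) = 189*(3*5*(1/3)) = 189*5 = 945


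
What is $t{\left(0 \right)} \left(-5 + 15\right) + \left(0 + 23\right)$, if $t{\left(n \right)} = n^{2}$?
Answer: $23$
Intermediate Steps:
$t{\left(0 \right)} \left(-5 + 15\right) + \left(0 + 23\right) = 0^{2} \left(-5 + 15\right) + \left(0 + 23\right) = 0 \cdot 10 + 23 = 0 + 23 = 23$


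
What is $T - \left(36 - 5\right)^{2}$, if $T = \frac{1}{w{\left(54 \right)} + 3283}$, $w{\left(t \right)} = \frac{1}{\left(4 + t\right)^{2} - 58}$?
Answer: $- \frac{10430305333}{10853599} \approx -961.0$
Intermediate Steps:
$w{\left(t \right)} = \frac{1}{-58 + \left(4 + t\right)^{2}}$
$T = \frac{3306}{10853599}$ ($T = \frac{1}{\frac{1}{-58 + \left(4 + 54\right)^{2}} + 3283} = \frac{1}{\frac{1}{-58 + 58^{2}} + 3283} = \frac{1}{\frac{1}{-58 + 3364} + 3283} = \frac{1}{\frac{1}{3306} + 3283} = \frac{1}{\frac{10853599}{3306}} = \frac{3306}{10853599} \approx 0.0003046$)
$T - \left(36 - 5\right)^{2} = \frac{3306}{10853599} - \left(36 - 5\right)^{2} = \frac{3306}{10853599} - 31^{2} = \frac{3306}{10853599} - 961 = - \frac{10430305333}{10853599}$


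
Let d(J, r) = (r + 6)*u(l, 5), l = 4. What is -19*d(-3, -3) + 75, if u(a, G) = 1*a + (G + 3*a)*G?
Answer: -4998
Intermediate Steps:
u(a, G) = a + G*(G + 3*a)
d(J, r) = 534 + 89*r (d(J, r) = (r + 6)*(4 + 5**2 + 3*5*4) = (6 + r)*(4 + 25 + 60) = (6 + r)*89 = 534 + 89*r)
-19*d(-3, -3) + 75 = -19*(534 + 89*(-3)) + 75 = -19*(534 - 267) + 75 = -19*267 + 75 = -5073 + 75 = -4998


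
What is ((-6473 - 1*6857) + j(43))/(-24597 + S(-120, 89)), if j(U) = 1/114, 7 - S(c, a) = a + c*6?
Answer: 1519619/2731326 ≈ 0.55637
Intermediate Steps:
S(c, a) = 7 - a - 6*c (S(c, a) = 7 - (a + c*6) = 7 - (a + 6*c) = 7 + (-a - 6*c) = 7 - a - 6*c)
j(U) = 1/114
((-6473 - 1*6857) + j(43))/(-24597 + S(-120, 89)) = ((-6473 - 1*6857) + 1/114)/(-24597 + (7 - 1*89 - 6*(-120))) = ((-6473 - 6857) + 1/114)/(-24597 + (7 - 89 + 720)) = (-13330 + 1/114)/(-24597 + 638) = -1519619/114/(-23959) = -1519619/114*(-1/23959) = 1519619/2731326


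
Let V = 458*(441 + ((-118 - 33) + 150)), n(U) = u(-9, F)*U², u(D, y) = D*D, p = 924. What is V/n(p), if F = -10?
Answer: 1145/392931 ≈ 0.0029140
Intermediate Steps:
u(D, y) = D²
n(U) = 81*U² (n(U) = (-9)²*U² = 81*U²)
V = 201520 (V = 458*(441 + (-151 + 150)) = 458*(441 - 1) = 458*440 = 201520)
V/n(p) = 201520/((81*924²)) = 201520/((81*853776)) = 201520/69155856 = 201520*(1/69155856) = 1145/392931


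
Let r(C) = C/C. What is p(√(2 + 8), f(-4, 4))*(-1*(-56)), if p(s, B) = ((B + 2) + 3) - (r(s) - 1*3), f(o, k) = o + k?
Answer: 392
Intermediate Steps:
f(o, k) = k + o
r(C) = 1
p(s, B) = 7 + B (p(s, B) = ((B + 2) + 3) - (1 - 1*3) = ((2 + B) + 3) - (1 - 3) = (5 + B) - 1*(-2) = (5 + B) + 2 = 7 + B)
p(√(2 + 8), f(-4, 4))*(-1*(-56)) = (7 + (4 - 4))*(-1*(-56)) = (7 + 0)*56 = 7*56 = 392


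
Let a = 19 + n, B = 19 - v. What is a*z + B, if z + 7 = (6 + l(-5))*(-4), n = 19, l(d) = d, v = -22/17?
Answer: -6761/17 ≈ -397.71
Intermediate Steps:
v = -22/17 (v = -22*1/17 = -22/17 ≈ -1.2941)
B = 345/17 (B = 19 - 1*(-22/17) = 19 + 22/17 = 345/17 ≈ 20.294)
a = 38 (a = 19 + 19 = 38)
z = -11 (z = -7 + (6 - 5)*(-4) = -7 + 1*(-4) = -7 - 4 = -11)
a*z + B = 38*(-11) + 345/17 = -418 + 345/17 = -6761/17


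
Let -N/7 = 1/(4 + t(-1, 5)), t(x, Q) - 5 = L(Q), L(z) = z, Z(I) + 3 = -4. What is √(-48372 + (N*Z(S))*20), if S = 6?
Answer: I*√48302 ≈ 219.78*I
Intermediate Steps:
Z(I) = -7 (Z(I) = -3 - 4 = -7)
t(x, Q) = 5 + Q
N = -½ (N = -7/(4 + (5 + 5)) = -7/(4 + 10) = -7/14 = -7*1/14 = -½ ≈ -0.50000)
√(-48372 + (N*Z(S))*20) = √(-48372 - ½*(-7)*20) = √(-48372 + (7/2)*20) = √(-48372 + 70) = √(-48302) = I*√48302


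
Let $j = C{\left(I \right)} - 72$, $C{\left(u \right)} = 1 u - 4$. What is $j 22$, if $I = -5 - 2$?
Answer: $-1826$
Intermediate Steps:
$I = -7$ ($I = -5 - 2 = -7$)
$C{\left(u \right)} = -4 + u$ ($C{\left(u \right)} = u - 4 = -4 + u$)
$j = -83$ ($j = \left(-4 - 7\right) - 72 = -11 - 72 = -83$)
$j 22 = \left(-83\right) 22 = -1826$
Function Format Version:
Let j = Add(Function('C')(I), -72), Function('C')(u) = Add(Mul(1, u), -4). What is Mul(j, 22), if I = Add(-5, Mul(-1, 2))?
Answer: -1826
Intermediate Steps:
I = -7 (I = Add(-5, -2) = -7)
Function('C')(u) = Add(-4, u) (Function('C')(u) = Add(u, -4) = Add(-4, u))
j = -83 (j = Add(Add(-4, -7), -72) = Add(-11, -72) = -83)
Mul(j, 22) = Mul(-83, 22) = -1826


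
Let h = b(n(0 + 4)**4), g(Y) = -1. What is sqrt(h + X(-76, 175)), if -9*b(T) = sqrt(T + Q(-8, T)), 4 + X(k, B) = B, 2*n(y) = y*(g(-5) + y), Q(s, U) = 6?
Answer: sqrt(1539 - sqrt(1302))/3 ≈ 12.922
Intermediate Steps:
n(y) = y*(-1 + y)/2 (n(y) = (y*(-1 + y))/2 = y*(-1 + y)/2)
X(k, B) = -4 + B
b(T) = -sqrt(6 + T)/9 (b(T) = -sqrt(T + 6)/9 = -sqrt(6 + T)/9)
h = -sqrt(1302)/9 (h = -sqrt(6 + ((0 + 4)*(-1 + (0 + 4))/2)**4)/9 = -sqrt(6 + ((1/2)*4*(-1 + 4))**4)/9 = -sqrt(6 + ((1/2)*4*3)**4)/9 = -sqrt(6 + 6**4)/9 = -sqrt(6 + 1296)/9 = -sqrt(1302)/9 ≈ -4.0092)
sqrt(h + X(-76, 175)) = sqrt(-sqrt(1302)/9 + (-4 + 175)) = sqrt(-sqrt(1302)/9 + 171) = sqrt(171 - sqrt(1302)/9)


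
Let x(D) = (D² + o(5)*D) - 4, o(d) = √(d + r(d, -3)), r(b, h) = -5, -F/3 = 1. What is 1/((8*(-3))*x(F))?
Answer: -1/120 ≈ -0.0083333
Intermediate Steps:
F = -3 (F = -3*1 = -3)
o(d) = √(-5 + d) (o(d) = √(d - 5) = √(-5 + d))
x(D) = -4 + D² (x(D) = (D² + √(-5 + 5)*D) - 4 = (D² + √0*D) - 4 = (D² + 0*D) - 4 = (D² + 0) - 4 = D² - 4 = -4 + D²)
1/((8*(-3))*x(F)) = 1/((8*(-3))*(-4 + (-3)²)) = 1/(-24*(-4 + 9)) = 1/(-24*5) = 1/(-120) = -1/120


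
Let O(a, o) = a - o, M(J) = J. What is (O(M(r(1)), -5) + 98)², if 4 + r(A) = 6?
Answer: 11025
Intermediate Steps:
r(A) = 2 (r(A) = -4 + 6 = 2)
(O(M(r(1)), -5) + 98)² = ((2 - 1*(-5)) + 98)² = ((2 + 5) + 98)² = (7 + 98)² = 105² = 11025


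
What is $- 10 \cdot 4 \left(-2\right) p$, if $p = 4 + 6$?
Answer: $800$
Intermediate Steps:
$p = 10$
$- 10 \cdot 4 \left(-2\right) p = - 10 \cdot 4 \left(-2\right) 10 = \left(-10\right) \left(-8\right) 10 = 80 \cdot 10 = 800$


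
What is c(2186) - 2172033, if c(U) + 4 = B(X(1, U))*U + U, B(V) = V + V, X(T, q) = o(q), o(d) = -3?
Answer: -2182967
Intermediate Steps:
X(T, q) = -3
B(V) = 2*V
c(U) = -4 - 5*U (c(U) = -4 + ((2*(-3))*U + U) = -4 + (-6*U + U) = -4 - 5*U)
c(2186) - 2172033 = (-4 - 5*2186) - 2172033 = (-4 - 10930) - 2172033 = -10934 - 2172033 = -2182967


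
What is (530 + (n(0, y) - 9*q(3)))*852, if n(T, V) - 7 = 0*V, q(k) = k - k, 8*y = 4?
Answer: 457524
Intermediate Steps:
y = ½ (y = (⅛)*4 = ½ ≈ 0.50000)
q(k) = 0
n(T, V) = 7 (n(T, V) = 7 + 0*V = 7 + 0 = 7)
(530 + (n(0, y) - 9*q(3)))*852 = (530 + (7 - 9*0))*852 = (530 + (7 + 0))*852 = (530 + 7)*852 = 537*852 = 457524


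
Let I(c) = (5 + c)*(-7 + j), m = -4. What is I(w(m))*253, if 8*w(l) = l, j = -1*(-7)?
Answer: 0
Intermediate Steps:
j = 7
w(l) = l/8
I(c) = 0 (I(c) = (5 + c)*(-7 + 7) = (5 + c)*0 = 0)
I(w(m))*253 = 0*253 = 0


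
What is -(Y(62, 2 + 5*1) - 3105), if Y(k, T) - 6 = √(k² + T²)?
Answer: 3099 - √3893 ≈ 3036.6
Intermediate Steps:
Y(k, T) = 6 + √(T² + k²) (Y(k, T) = 6 + √(k² + T²) = 6 + √(T² + k²))
-(Y(62, 2 + 5*1) - 3105) = -((6 + √((2 + 5*1)² + 62²)) - 3105) = -((6 + √((2 + 5)² + 3844)) - 3105) = -((6 + √(7² + 3844)) - 3105) = -((6 + √(49 + 3844)) - 3105) = -((6 + √3893) - 3105) = -(-3099 + √3893) = 3099 - √3893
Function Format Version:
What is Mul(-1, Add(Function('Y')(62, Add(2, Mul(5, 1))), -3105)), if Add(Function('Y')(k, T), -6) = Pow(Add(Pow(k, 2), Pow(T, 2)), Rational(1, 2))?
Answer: Add(3099, Mul(-1, Pow(3893, Rational(1, 2)))) ≈ 3036.6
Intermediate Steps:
Function('Y')(k, T) = Add(6, Pow(Add(Pow(T, 2), Pow(k, 2)), Rational(1, 2))) (Function('Y')(k, T) = Add(6, Pow(Add(Pow(k, 2), Pow(T, 2)), Rational(1, 2))) = Add(6, Pow(Add(Pow(T, 2), Pow(k, 2)), Rational(1, 2))))
Mul(-1, Add(Function('Y')(62, Add(2, Mul(5, 1))), -3105)) = Mul(-1, Add(Add(6, Pow(Add(Pow(Add(2, Mul(5, 1)), 2), Pow(62, 2)), Rational(1, 2))), -3105)) = Mul(-1, Add(Add(6, Pow(Add(Pow(Add(2, 5), 2), 3844), Rational(1, 2))), -3105)) = Mul(-1, Add(Add(6, Pow(Add(Pow(7, 2), 3844), Rational(1, 2))), -3105)) = Mul(-1, Add(Add(6, Pow(Add(49, 3844), Rational(1, 2))), -3105)) = Mul(-1, Add(Add(6, Pow(3893, Rational(1, 2))), -3105)) = Mul(-1, Add(-3099, Pow(3893, Rational(1, 2)))) = Add(3099, Mul(-1, Pow(3893, Rational(1, 2))))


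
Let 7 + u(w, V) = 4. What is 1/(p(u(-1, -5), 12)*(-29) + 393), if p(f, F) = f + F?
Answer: 1/132 ≈ 0.0075758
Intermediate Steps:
u(w, V) = -3 (u(w, V) = -7 + 4 = -3)
p(f, F) = F + f
1/(p(u(-1, -5), 12)*(-29) + 393) = 1/((12 - 3)*(-29) + 393) = 1/(9*(-29) + 393) = 1/(-261 + 393) = 1/132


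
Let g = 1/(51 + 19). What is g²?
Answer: 1/4900 ≈ 0.00020408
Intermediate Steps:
g = 1/70 ≈ 0.014286
g² = (1/70)² = 1/4900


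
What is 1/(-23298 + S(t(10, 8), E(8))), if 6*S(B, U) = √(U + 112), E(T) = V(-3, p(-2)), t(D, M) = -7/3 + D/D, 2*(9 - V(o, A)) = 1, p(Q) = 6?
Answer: -1677456/39081369647 - 6*√482/39081369647 ≈ -4.2926e-5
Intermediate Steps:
V(o, A) = 17/2 (V(o, A) = 9 - ½*1 = 9 - ½ = 17/2)
t(D, M) = -4/3 (t(D, M) = -7*⅓ + 1 = -7/3 + 1 = -4/3)
E(T) = 17/2
S(B, U) = √(112 + U)/6 (S(B, U) = √(U + 112)/6 = √(112 + U)/6)
1/(-23298 + S(t(10, 8), E(8))) = 1/(-23298 + √(112 + 17/2)/6) = 1/(-23298 + √(241/2)/6) = 1/(-23298 + (√482/2)/6) = 1/(-23298 + √482/12)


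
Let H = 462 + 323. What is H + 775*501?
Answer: 389060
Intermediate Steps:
H = 785
H + 775*501 = 785 + 775*501 = 785 + 388275 = 389060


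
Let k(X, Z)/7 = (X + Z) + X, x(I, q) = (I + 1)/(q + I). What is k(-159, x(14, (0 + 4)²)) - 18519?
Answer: -41483/2 ≈ -20742.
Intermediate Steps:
x(I, q) = (1 + I)/(I + q)
k(X, Z) = 7*Z + 14*X (k(X, Z) = 7*((X + Z) + X) = 7*(Z + 2*X) = 7*Z + 14*X)
k(-159, x(14, (0 + 4)²)) - 18519 = (7*((1 + 14)/(14 + (0 + 4)²)) + 14*(-159)) - 18519 = (7*(15/(14 + 4²)) - 2226) - 18519 = (7*(15/(14 + 16)) - 2226) - 18519 = (7*(15/30) - 2226) - 18519 = (7*((1/30)*15) - 2226) - 18519 = (7*(½) - 2226) - 18519 = (7/2 - 2226) - 18519 = -4445/2 - 18519 = -41483/2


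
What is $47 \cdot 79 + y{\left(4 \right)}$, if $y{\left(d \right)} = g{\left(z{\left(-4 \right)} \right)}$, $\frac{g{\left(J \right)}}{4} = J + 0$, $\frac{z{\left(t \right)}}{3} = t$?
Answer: $3665$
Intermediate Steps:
$z{\left(t \right)} = 3 t$
$g{\left(J \right)} = 4 J$ ($g{\left(J \right)} = 4 \left(J + 0\right) = 4 J$)
$y{\left(d \right)} = -48$ ($y{\left(d \right)} = 4 \cdot 3 \left(-4\right) = 4 \left(-12\right) = -48$)
$47 \cdot 79 + y{\left(4 \right)} = 47 \cdot 79 - 48 = 3713 - 48 = 3665$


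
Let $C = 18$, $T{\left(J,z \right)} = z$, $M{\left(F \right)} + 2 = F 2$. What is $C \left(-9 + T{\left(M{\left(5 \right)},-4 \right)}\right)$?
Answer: $-234$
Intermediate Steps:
$M{\left(F \right)} = -2 + 2 F$ ($M{\left(F \right)} = -2 + F 2 = -2 + 2 F$)
$C \left(-9 + T{\left(M{\left(5 \right)},-4 \right)}\right) = 18 \left(-9 - 4\right) = 18 \left(-13\right) = -234$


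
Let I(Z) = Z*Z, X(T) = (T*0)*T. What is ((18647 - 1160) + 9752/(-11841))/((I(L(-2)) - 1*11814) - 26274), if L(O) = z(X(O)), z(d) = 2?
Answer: -207053815/450952644 ≈ -0.45915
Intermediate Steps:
X(T) = 0 (X(T) = 0*T = 0)
L(O) = 2
I(Z) = Z²
((18647 - 1160) + 9752/(-11841))/((I(L(-2)) - 1*11814) - 26274) = ((18647 - 1160) + 9752/(-11841))/((2² - 1*11814) - 26274) = (17487 + 9752*(-1/11841))/((4 - 11814) - 26274) = (17487 - 9752/11841)/(-11810 - 26274) = (207053815/11841)/(-38084) = (207053815/11841)*(-1/38084) = -207053815/450952644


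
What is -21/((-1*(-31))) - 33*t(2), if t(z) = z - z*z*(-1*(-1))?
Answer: 2025/31 ≈ 65.323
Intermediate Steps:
t(z) = z - z²
-21/((-1*(-31))) - 33*t(2) = -21/((-1*(-31))) - 66*(1 - 1*2) = -21/31 - 66*(1 - 2) = -21*1/31 - 66*(-1) = -21/31 - 33*(-2) = -21/31 + 66 = 2025/31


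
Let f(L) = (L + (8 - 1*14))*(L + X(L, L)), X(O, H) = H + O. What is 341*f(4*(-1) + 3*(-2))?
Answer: 163680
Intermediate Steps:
f(L) = 3*L*(-6 + L) (f(L) = (L + (8 - 1*14))*(L + (L + L)) = (L + (8 - 14))*(L + 2*L) = (L - 6)*(3*L) = (-6 + L)*(3*L) = 3*L*(-6 + L))
341*f(4*(-1) + 3*(-2)) = 341*(3*(4*(-1) + 3*(-2))*(-6 + (4*(-1) + 3*(-2)))) = 341*(3*(-4 - 6)*(-6 + (-4 - 6))) = 341*(3*(-10)*(-6 - 10)) = 341*(3*(-10)*(-16)) = 341*480 = 163680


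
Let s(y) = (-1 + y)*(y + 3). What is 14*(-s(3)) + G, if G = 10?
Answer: -158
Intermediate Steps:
s(y) = (-1 + y)*(3 + y)
14*(-s(3)) + G = 14*(-(-3 + 3² + 2*3)) + 10 = 14*(-(-3 + 9 + 6)) + 10 = 14*(-1*12) + 10 = 14*(-12) + 10 = -168 + 10 = -158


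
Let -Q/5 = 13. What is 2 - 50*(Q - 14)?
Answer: 3952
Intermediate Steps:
Q = -65 (Q = -5*13 = -65)
2 - 50*(Q - 14) = 2 - 50*(-65 - 14) = 2 - 50*(-79) = 2 + 3950 = 3952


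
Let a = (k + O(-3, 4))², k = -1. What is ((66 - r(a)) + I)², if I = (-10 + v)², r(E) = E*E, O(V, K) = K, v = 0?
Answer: 7225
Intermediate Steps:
a = 9 (a = (-1 + 4)² = 3² = 9)
r(E) = E²
I = 100 (I = (-10 + 0)² = (-10)² = 100)
((66 - r(a)) + I)² = ((66 - 1*9²) + 100)² = ((66 - 1*81) + 100)² = ((66 - 81) + 100)² = (-15 + 100)² = 85² = 7225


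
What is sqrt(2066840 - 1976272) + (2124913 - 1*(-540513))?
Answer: 2665426 + 2*sqrt(22642) ≈ 2.6657e+6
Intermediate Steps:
sqrt(2066840 - 1976272) + (2124913 - 1*(-540513)) = sqrt(90568) + (2124913 + 540513) = 2*sqrt(22642) + 2665426 = 2665426 + 2*sqrt(22642)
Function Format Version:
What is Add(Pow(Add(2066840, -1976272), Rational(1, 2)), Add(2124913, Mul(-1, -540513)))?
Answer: Add(2665426, Mul(2, Pow(22642, Rational(1, 2)))) ≈ 2.6657e+6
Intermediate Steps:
Add(Pow(Add(2066840, -1976272), Rational(1, 2)), Add(2124913, Mul(-1, -540513))) = Add(Pow(90568, Rational(1, 2)), Add(2124913, 540513)) = Add(Mul(2, Pow(22642, Rational(1, 2))), 2665426) = Add(2665426, Mul(2, Pow(22642, Rational(1, 2))))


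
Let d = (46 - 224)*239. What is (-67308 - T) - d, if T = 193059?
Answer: -217825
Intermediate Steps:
d = -42542 (d = -178*239 = -42542)
(-67308 - T) - d = (-67308 - 1*193059) - 1*(-42542) = (-67308 - 193059) + 42542 = -260367 + 42542 = -217825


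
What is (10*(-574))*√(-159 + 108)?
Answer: -5740*I*√51 ≈ -40992.0*I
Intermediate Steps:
(10*(-574))*√(-159 + 108) = -5740*I*√51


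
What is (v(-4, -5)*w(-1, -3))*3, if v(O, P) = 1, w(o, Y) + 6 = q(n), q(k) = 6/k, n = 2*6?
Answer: -33/2 ≈ -16.500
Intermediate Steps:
n = 12
w(o, Y) = -11/2 (w(o, Y) = -6 + 6/12 = -6 + 6*(1/12) = -6 + ½ = -11/2)
(v(-4, -5)*w(-1, -3))*3 = (1*(-11/2))*3 = -11/2*3 = -33/2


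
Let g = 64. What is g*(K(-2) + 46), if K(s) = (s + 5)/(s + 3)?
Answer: 3136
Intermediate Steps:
K(s) = (5 + s)/(3 + s)
g*(K(-2) + 46) = 64*((5 - 2)/(3 - 2) + 46) = 64*(3/1 + 46) = 64*(1*3 + 46) = 64*(3 + 46) = 64*49 = 3136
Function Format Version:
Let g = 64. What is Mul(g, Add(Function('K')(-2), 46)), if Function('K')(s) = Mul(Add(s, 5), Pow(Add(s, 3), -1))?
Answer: 3136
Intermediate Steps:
Function('K')(s) = Mul(Pow(Add(3, s), -1), Add(5, s)) (Function('K')(s) = Mul(Add(5, s), Pow(Add(3, s), -1)) = Mul(Pow(Add(3, s), -1), Add(5, s)))
Mul(g, Add(Function('K')(-2), 46)) = Mul(64, Add(Mul(Pow(Add(3, -2), -1), Add(5, -2)), 46)) = Mul(64, Add(Mul(Pow(1, -1), 3), 46)) = Mul(64, Add(Mul(1, 3), 46)) = Mul(64, Add(3, 46)) = Mul(64, 49) = 3136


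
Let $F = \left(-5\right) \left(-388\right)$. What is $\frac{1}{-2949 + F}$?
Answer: $- \frac{1}{1009} \approx -0.00099108$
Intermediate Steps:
$F = 1940$
$\frac{1}{-2949 + F} = \frac{1}{-2949 + 1940} = \frac{1}{-1009} = - \frac{1}{1009}$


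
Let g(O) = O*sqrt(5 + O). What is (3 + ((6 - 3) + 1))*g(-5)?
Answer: 0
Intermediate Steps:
(3 + ((6 - 3) + 1))*g(-5) = (3 + ((6 - 3) + 1))*(-5*sqrt(5 - 5)) = (3 + (3 + 1))*(-5*sqrt(0)) = (3 + 4)*(-5*0) = 7*0 = 0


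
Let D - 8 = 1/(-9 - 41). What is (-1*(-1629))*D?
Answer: 649971/50 ≈ 12999.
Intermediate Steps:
D = 399/50 (D = 8 + 1/(-9 - 41) = 8 + 1/(-50) = 8 - 1/50 = 399/50 ≈ 7.9800)
(-1*(-1629))*D = -1*(-1629)*(399/50) = 1629*(399/50) = 649971/50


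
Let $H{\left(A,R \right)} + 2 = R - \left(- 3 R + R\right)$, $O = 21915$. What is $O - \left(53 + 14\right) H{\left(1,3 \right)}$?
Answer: $21446$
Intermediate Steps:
$H{\left(A,R \right)} = -2 + 3 R$ ($H{\left(A,R \right)} = -2 + \left(R - \left(- 3 R + R\right)\right) = -2 + \left(R - - 2 R\right) = -2 + \left(R + 2 R\right) = -2 + 3 R$)
$O - \left(53 + 14\right) H{\left(1,3 \right)} = 21915 - \left(53 + 14\right) \left(-2 + 3 \cdot 3\right) = 21915 - 67 \left(-2 + 9\right) = 21915 - 67 \cdot 7 = 21915 - 469 = 21446$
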